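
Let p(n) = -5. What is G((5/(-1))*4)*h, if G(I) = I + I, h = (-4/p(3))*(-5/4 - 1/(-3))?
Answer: 88/3 ≈ 29.333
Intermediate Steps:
h = -11/15 (h = (-4/(-5))*(-5/4 - 1/(-3)) = (-4*(-⅕))*(-5*¼ - 1*(-⅓)) = 4*(-5/4 + ⅓)/5 = (⅘)*(-11/12) = -11/15 ≈ -0.73333)
G(I) = 2*I
G((5/(-1))*4)*h = (2*((5/(-1))*4))*(-11/15) = (2*((5*(-1))*4))*(-11/15) = (2*(-5*4))*(-11/15) = (2*(-20))*(-11/15) = -40*(-11/15) = 88/3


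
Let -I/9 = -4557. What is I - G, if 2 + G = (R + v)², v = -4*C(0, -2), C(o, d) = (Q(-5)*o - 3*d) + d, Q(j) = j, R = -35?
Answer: 38414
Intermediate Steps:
C(o, d) = -5*o - 2*d (C(o, d) = (-5*o - 3*d) + d = -5*o - 2*d)
I = 41013 (I = -9*(-4557) = 41013)
v = -16 (v = -4*(-5*0 - 2*(-2)) = -4*(0 + 4) = -4*4 = -16)
G = 2599 (G = -2 + (-35 - 16)² = -2 + (-51)² = -2 + 2601 = 2599)
I - G = 41013 - 1*2599 = 41013 - 2599 = 38414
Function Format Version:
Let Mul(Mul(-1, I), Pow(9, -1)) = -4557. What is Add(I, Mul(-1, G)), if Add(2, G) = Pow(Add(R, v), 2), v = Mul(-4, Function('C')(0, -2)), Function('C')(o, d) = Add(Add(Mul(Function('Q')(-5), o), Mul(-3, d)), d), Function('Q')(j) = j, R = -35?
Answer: 38414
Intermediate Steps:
Function('C')(o, d) = Add(Mul(-5, o), Mul(-2, d)) (Function('C')(o, d) = Add(Add(Mul(-5, o), Mul(-3, d)), d) = Add(Mul(-5, o), Mul(-2, d)))
I = 41013 (I = Mul(-9, -4557) = 41013)
v = -16 (v = Mul(-4, Add(Mul(-5, 0), Mul(-2, -2))) = Mul(-4, Add(0, 4)) = Mul(-4, 4) = -16)
G = 2599 (G = Add(-2, Pow(Add(-35, -16), 2)) = Add(-2, Pow(-51, 2)) = Add(-2, 2601) = 2599)
Add(I, Mul(-1, G)) = Add(41013, Mul(-1, 2599)) = Add(41013, -2599) = 38414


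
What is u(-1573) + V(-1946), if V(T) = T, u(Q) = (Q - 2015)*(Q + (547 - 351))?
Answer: 4938730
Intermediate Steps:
u(Q) = (-2015 + Q)*(196 + Q) (u(Q) = (-2015 + Q)*(Q + 196) = (-2015 + Q)*(196 + Q))
u(-1573) + V(-1946) = (-394940 + (-1573)² - 1819*(-1573)) - 1946 = (-394940 + 2474329 + 2861287) - 1946 = 4940676 - 1946 = 4938730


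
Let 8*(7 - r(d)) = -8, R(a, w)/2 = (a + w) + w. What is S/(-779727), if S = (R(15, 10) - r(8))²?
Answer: -3844/779727 ≈ -0.0049299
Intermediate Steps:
R(a, w) = 2*a + 4*w (R(a, w) = 2*((a + w) + w) = 2*(a + 2*w) = 2*a + 4*w)
r(d) = 8 (r(d) = 7 - ⅛*(-8) = 7 + 1 = 8)
S = 3844 (S = ((2*15 + 4*10) - 1*8)² = ((30 + 40) - 8)² = (70 - 8)² = 62² = 3844)
S/(-779727) = 3844/(-779727) = 3844*(-1/779727) = -3844/779727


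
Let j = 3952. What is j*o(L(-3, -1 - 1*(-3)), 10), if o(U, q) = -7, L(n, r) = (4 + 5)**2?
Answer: -27664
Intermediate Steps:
L(n, r) = 81 (L(n, r) = 9**2 = 81)
j*o(L(-3, -1 - 1*(-3)), 10) = 3952*(-7) = -27664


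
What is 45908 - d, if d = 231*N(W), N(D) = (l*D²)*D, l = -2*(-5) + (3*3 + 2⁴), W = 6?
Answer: -1700452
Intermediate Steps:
l = 35 (l = 10 + (9 + 16) = 10 + 25 = 35)
N(D) = 35*D³ (N(D) = (35*D²)*D = 35*D³)
d = 1746360 (d = 231*(35*6³) = 231*(35*216) = 231*7560 = 1746360)
45908 - d = 45908 - 1*1746360 = 45908 - 1746360 = -1700452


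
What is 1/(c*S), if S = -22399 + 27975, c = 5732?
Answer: 1/31961632 ≈ 3.1288e-8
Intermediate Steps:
S = 5576
1/(c*S) = 1/(5732*5576) = (1/5732)*(1/5576) = 1/31961632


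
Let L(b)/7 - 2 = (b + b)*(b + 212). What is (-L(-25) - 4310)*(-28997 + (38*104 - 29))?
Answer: -1532673324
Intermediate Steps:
L(b) = 14 + 14*b*(212 + b) (L(b) = 14 + 7*((b + b)*(b + 212)) = 14 + 7*((2*b)*(212 + b)) = 14 + 7*(2*b*(212 + b)) = 14 + 14*b*(212 + b))
(-L(-25) - 4310)*(-28997 + (38*104 - 29)) = (-(14 + 14*(-25)**2 + 2968*(-25)) - 4310)*(-28997 + (38*104 - 29)) = (-(14 + 14*625 - 74200) - 4310)*(-28997 + (3952 - 29)) = (-(14 + 8750 - 74200) - 4310)*(-28997 + 3923) = (-1*(-65436) - 4310)*(-25074) = (65436 - 4310)*(-25074) = 61126*(-25074) = -1532673324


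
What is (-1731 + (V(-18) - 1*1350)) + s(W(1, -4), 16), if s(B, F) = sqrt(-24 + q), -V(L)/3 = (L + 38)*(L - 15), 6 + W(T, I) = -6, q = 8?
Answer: -1101 + 4*I ≈ -1101.0 + 4.0*I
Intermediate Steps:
W(T, I) = -12 (W(T, I) = -6 - 6 = -12)
V(L) = -3*(-15 + L)*(38 + L) (V(L) = -3*(L + 38)*(L - 15) = -3*(38 + L)*(-15 + L) = -3*(-15 + L)*(38 + L))
s(B, F) = 4*I (s(B, F) = sqrt(-24 + 8) = sqrt(-16) = 4*I)
(-1731 + (V(-18) - 1*1350)) + s(W(1, -4), 16) = (-1731 + ((1710 - 69*(-18) - 3*(-18)**2) - 1*1350)) + 4*I = (-1731 + ((1710 + 1242 - 3*324) - 1350)) + 4*I = (-1731 + ((1710 + 1242 - 972) - 1350)) + 4*I = (-1731 + (1980 - 1350)) + 4*I = (-1731 + 630) + 4*I = -1101 + 4*I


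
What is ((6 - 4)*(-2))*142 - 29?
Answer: -597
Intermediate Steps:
((6 - 4)*(-2))*142 - 29 = (2*(-2))*142 - 29 = -4*142 - 29 = -568 - 29 = -597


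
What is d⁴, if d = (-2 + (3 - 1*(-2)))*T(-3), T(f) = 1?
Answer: 81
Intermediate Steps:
d = 3 (d = (-2 + (3 - 1*(-2)))*1 = (-2 + (3 + 2))*1 = (-2 + 5)*1 = 3*1 = 3)
d⁴ = 3⁴ = 81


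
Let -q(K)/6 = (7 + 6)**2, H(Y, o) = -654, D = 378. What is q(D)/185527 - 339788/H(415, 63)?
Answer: 31519592560/60667329 ≈ 519.55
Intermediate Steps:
q(K) = -1014 (q(K) = -6*(7 + 6)**2 = -6*13**2 = -6*169 = -1014)
q(D)/185527 - 339788/H(415, 63) = -1014/185527 - 339788/(-654) = -1014*1/185527 - 339788*(-1/654) = -1014/185527 + 169894/327 = 31519592560/60667329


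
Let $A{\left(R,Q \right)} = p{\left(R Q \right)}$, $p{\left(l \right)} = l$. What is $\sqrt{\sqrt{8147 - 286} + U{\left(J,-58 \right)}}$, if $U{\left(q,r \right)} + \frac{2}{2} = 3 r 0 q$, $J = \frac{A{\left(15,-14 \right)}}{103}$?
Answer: $\sqrt{-1 + \sqrt{7861}} \approx 9.3628$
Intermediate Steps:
$A{\left(R,Q \right)} = Q R$ ($A{\left(R,Q \right)} = R Q = Q R$)
$J = - \frac{210}{103}$ ($J = \frac{\left(-14\right) 15}{103} = \left(-210\right) \frac{1}{103} = - \frac{210}{103} \approx -2.0388$)
$U{\left(q,r \right)} = -1$ ($U{\left(q,r \right)} = -1 + 3 r 0 q = -1 + 3 \cdot 0 q = -1 + 0 q = -1 + 0 = -1$)
$\sqrt{\sqrt{8147 - 286} + U{\left(J,-58 \right)}} = \sqrt{\sqrt{8147 - 286} - 1} = \sqrt{\sqrt{7861} - 1} = \sqrt{-1 + \sqrt{7861}}$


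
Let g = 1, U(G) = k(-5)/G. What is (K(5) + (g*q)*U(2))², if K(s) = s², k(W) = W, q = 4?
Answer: 225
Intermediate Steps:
U(G) = -5/G
(K(5) + (g*q)*U(2))² = (5² + (1*4)*(-5/2))² = (25 + 4*(-5*½))² = (25 + 4*(-5/2))² = (25 - 10)² = 15² = 225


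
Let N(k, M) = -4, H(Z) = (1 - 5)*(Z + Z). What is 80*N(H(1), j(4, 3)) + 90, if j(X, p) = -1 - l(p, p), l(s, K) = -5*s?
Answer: -230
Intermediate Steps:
H(Z) = -8*Z
j(X, p) = -1 + 5*p (j(X, p) = -1 - (-5)*p = -1 + 5*p)
80*N(H(1), j(4, 3)) + 90 = 80*(-4) + 90 = -320 + 90 = -230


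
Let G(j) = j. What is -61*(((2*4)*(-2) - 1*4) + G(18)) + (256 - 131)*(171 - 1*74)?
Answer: 12247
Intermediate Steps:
-61*(((2*4)*(-2) - 1*4) + G(18)) + (256 - 131)*(171 - 1*74) = -61*(((2*4)*(-2) - 1*4) + 18) + (256 - 131)*(171 - 1*74) = -61*((8*(-2) - 4) + 18) + 125*(171 - 74) = -61*((-16 - 4) + 18) + 125*97 = -61*(-20 + 18) + 12125 = -61*(-2) + 12125 = 122 + 12125 = 12247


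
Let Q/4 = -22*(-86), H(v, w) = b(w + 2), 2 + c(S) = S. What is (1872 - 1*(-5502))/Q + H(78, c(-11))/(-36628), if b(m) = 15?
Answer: 33747669/34650088 ≈ 0.97396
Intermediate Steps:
c(S) = -2 + S
H(v, w) = 15
Q = 7568 (Q = 4*(-22*(-86)) = 4*1892 = 7568)
(1872 - 1*(-5502))/Q + H(78, c(-11))/(-36628) = (1872 - 1*(-5502))/7568 + 15/(-36628) = (1872 + 5502)*(1/7568) + 15*(-1/36628) = 7374*(1/7568) - 15/36628 = 3687/3784 - 15/36628 = 33747669/34650088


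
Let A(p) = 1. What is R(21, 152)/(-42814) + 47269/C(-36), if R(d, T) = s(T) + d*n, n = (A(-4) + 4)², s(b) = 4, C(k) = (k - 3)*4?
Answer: -1011928745/3339492 ≈ -303.02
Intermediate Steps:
C(k) = -12 + 4*k (C(k) = (-3 + k)*4 = -12 + 4*k)
n = 25 (n = (1 + 4)² = 5² = 25)
R(d, T) = 4 + 25*d (R(d, T) = 4 + d*25 = 4 + 25*d)
R(21, 152)/(-42814) + 47269/C(-36) = (4 + 25*21)/(-42814) + 47269/(-12 + 4*(-36)) = (4 + 525)*(-1/42814) + 47269/(-12 - 144) = 529*(-1/42814) + 47269/(-156) = -529/42814 + 47269*(-1/156) = -529/42814 - 47269/156 = -1011928745/3339492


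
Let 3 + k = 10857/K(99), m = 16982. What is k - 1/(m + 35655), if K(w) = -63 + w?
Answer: 188598359/631644 ≈ 298.58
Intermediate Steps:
k = 3583/12 (k = -3 + 10857/(-63 + 99) = -3 + 10857/36 = -3 + 10857*(1/36) = -3 + 3619/12 = 3583/12 ≈ 298.58)
k - 1/(m + 35655) = 3583/12 - 1/(16982 + 35655) = 3583/12 - 1/52637 = 188598359/631644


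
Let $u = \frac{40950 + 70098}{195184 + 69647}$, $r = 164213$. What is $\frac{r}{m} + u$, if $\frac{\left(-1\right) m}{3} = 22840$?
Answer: $- \frac{1708556383}{864105720} \approx -1.9773$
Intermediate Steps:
$m = -68520$ ($m = \left(-3\right) 22840 = -68520$)
$u = \frac{5288}{12611}$ ($u = \frac{111048}{264831} = 111048 \cdot \frac{1}{264831} = \frac{5288}{12611} \approx 0.41932$)
$\frac{r}{m} + u = \frac{164213}{-68520} + \frac{5288}{12611} = 164213 \left(- \frac{1}{68520}\right) + \frac{5288}{12611} = - \frac{164213}{68520} + \frac{5288}{12611} = - \frac{1708556383}{864105720}$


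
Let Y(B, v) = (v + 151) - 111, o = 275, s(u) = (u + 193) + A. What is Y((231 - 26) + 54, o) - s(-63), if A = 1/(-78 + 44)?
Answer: 6291/34 ≈ 185.03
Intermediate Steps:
A = -1/34 (A = 1/(-34) = -1/34 ≈ -0.029412)
s(u) = 6561/34 + u (s(u) = (u + 193) - 1/34 = (193 + u) - 1/34 = 6561/34 + u)
Y(B, v) = 40 + v (Y(B, v) = (151 + v) - 111 = 40 + v)
Y((231 - 26) + 54, o) - s(-63) = (40 + 275) - (6561/34 - 63) = 315 - 1*4419/34 = 315 - 4419/34 = 6291/34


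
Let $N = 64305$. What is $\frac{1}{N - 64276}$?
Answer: $\frac{1}{29} \approx 0.034483$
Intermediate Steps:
$\frac{1}{N - 64276} = \frac{1}{64305 - 64276} = \frac{1}{29}$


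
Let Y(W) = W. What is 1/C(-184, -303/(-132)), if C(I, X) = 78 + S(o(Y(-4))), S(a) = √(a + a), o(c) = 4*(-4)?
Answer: 39/3058 - I*√2/1529 ≈ 0.012753 - 0.00092493*I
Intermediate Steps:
o(c) = -16
S(a) = √2*√a (S(a) = √(2*a) = √2*√a)
C(I, X) = 78 + 4*I*√2 (C(I, X) = 78 + √2*√(-16) = 78 + √2*(4*I) = 78 + 4*I*√2)
1/C(-184, -303/(-132)) = 1/(78 + 4*I*√2)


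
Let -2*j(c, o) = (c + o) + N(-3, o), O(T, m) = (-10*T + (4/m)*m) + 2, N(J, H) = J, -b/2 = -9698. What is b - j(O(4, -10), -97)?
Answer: 19329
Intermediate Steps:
b = 19396 (b = -2*(-9698) = 19396)
O(T, m) = 6 - 10*T (O(T, m) = (-10*T + 4) + 2 = (4 - 10*T) + 2 = 6 - 10*T)
j(c, o) = 3/2 - c/2 - o/2 (j(c, o) = -((c + o) - 3)/2 = -(-3 + c + o)/2 = 3/2 - c/2 - o/2)
b - j(O(4, -10), -97) = 19396 - (3/2 - (6 - 10*4)/2 - ½*(-97)) = 19396 - (3/2 - (6 - 40)/2 + 97/2) = 19396 - (3/2 - ½*(-34) + 97/2) = 19396 - (3/2 + 17 + 97/2) = 19396 - 1*67 = 19396 - 67 = 19329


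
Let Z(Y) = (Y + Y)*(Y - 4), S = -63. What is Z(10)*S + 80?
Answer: -7480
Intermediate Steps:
Z(Y) = 2*Y*(-4 + Y) (Z(Y) = (2*Y)*(-4 + Y) = 2*Y*(-4 + Y))
Z(10)*S + 80 = (2*10*(-4 + 10))*(-63) + 80 = (2*10*6)*(-63) + 80 = 120*(-63) + 80 = -7560 + 80 = -7480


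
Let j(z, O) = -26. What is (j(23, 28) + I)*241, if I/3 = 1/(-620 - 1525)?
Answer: -4480431/715 ≈ -6266.3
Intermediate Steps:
I = -1/715 (I = 3/(-620 - 1525) = 3/(-2145) = 3*(-1/2145) = -1/715 ≈ -0.0013986)
(j(23, 28) + I)*241 = (-26 - 1/715)*241 = -18591/715*241 = -4480431/715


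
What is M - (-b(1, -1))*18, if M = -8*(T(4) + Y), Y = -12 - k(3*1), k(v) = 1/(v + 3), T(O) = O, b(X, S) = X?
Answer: 250/3 ≈ 83.333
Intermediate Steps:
k(v) = 1/(3 + v)
Y = -73/6 (Y = -12 - 1/(3 + 3*1) = -12 - 1/(3 + 3) = -12 - 1/6 = -12 - 1*⅙ = -12 - ⅙ = -73/6 ≈ -12.167)
M = 196/3 (M = -8*(4 - 73/6) = -8*(-49/6) = 196/3 ≈ 65.333)
M - (-b(1, -1))*18 = 196/3 - (-1*1)*18 = 196/3 - (-1)*18 = 196/3 - 1*(-18) = 196/3 + 18 = 250/3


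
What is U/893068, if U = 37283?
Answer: 37283/893068 ≈ 0.041747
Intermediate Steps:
U/893068 = 37283/893068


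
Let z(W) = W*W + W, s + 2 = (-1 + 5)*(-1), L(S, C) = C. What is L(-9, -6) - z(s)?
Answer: -36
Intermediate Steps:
s = -6 (s = -2 + (-1 + 5)*(-1) = -2 + 4*(-1) = -2 - 4 = -6)
z(W) = W + W² (z(W) = W² + W = W + W²)
L(-9, -6) - z(s) = -6 - (-6)*(1 - 6) = -6 - (-6)*(-5) = -6 - 1*30 = -6 - 30 = -36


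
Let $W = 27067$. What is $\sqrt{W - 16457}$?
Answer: $\sqrt{10610} \approx 103.0$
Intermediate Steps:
$\sqrt{W - 16457} = \sqrt{27067 - 16457} = \sqrt{10610}$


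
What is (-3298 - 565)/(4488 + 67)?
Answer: -3863/4555 ≈ -0.84808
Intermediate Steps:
(-3298 - 565)/(4488 + 67) = -3863/4555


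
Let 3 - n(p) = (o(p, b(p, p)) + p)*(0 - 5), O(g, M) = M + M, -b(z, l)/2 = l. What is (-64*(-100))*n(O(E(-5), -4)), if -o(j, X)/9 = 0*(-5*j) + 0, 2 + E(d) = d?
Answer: -236800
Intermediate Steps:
E(d) = -2 + d
b(z, l) = -2*l
O(g, M) = 2*M
o(j, X) = 0 (o(j, X) = -9*(0*(-5*j) + 0) = -9*(0 + 0) = -9*0 = 0)
n(p) = 3 + 5*p (n(p) = 3 - (0 + p)*(0 - 5) = 3 - p*(-5) = 3 - (-5)*p = 3 + 5*p)
(-64*(-100))*n(O(E(-5), -4)) = (-64*(-100))*(3 + 5*(2*(-4))) = 6400*(3 + 5*(-8)) = 6400*(3 - 40) = 6400*(-37) = -236800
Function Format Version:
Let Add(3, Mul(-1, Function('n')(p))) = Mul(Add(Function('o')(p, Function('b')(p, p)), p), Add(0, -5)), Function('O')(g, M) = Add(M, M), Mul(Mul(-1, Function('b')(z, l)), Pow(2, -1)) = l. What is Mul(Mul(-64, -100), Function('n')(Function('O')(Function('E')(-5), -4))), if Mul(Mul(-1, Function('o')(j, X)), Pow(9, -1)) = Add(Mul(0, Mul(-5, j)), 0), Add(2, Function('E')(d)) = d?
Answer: -236800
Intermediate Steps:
Function('E')(d) = Add(-2, d)
Function('b')(z, l) = Mul(-2, l)
Function('O')(g, M) = Mul(2, M)
Function('o')(j, X) = 0 (Function('o')(j, X) = Mul(-9, Add(Mul(0, Mul(-5, j)), 0)) = Mul(-9, Add(0, 0)) = Mul(-9, 0) = 0)
Function('n')(p) = Add(3, Mul(5, p)) (Function('n')(p) = Add(3, Mul(-1, Mul(Add(0, p), Add(0, -5)))) = Add(3, Mul(-1, Mul(p, -5))) = Add(3, Mul(-1, Mul(-5, p))) = Add(3, Mul(5, p)))
Mul(Mul(-64, -100), Function('n')(Function('O')(Function('E')(-5), -4))) = Mul(Mul(-64, -100), Add(3, Mul(5, Mul(2, -4)))) = Mul(6400, Add(3, Mul(5, -8))) = Mul(6400, Add(3, -40)) = Mul(6400, -37) = -236800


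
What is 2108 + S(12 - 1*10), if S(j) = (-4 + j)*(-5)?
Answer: 2118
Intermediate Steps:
S(j) = 20 - 5*j
2108 + S(12 - 1*10) = 2108 + (20 - 5*(12 - 1*10)) = 2108 + (20 - 5*(12 - 10)) = 2108 + (20 - 5*2) = 2108 + (20 - 10) = 2108 + 10 = 2118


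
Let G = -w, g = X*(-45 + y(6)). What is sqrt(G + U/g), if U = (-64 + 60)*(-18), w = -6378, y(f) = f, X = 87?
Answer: sqrt(906495746)/377 ≈ 79.862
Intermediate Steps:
U = 72 (U = -4*(-18) = 72)
g = -3393 (g = 87*(-45 + 6) = 87*(-39) = -3393)
G = 6378 (G = -1*(-6378) = 6378)
sqrt(G + U/g) = sqrt(6378 + 72/(-3393)) = sqrt(6378 + 72*(-1/3393)) = sqrt(6378 - 8/377) = sqrt(2404498/377) = sqrt(906495746)/377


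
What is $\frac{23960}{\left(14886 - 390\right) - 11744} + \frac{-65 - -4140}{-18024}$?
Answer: $\frac{3286255}{387516} \approx 8.4803$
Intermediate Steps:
$\frac{23960}{\left(14886 - 390\right) - 11744} + \frac{-65 - -4140}{-18024} = \frac{23960}{14496 - 11744} + \left(-65 + 4140\right) \left(- \frac{1}{18024}\right) = \frac{23960}{2752} + 4075 \left(- \frac{1}{18024}\right) = 23960 \cdot \frac{1}{2752} - \frac{4075}{18024} = \frac{2995}{344} - \frac{4075}{18024} = \frac{3286255}{387516}$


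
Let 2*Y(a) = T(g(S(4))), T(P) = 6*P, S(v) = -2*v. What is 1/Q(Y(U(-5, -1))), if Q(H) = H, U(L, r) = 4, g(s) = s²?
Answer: 1/192 ≈ 0.0052083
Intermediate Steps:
Y(a) = 192 (Y(a) = (6*(-2*4)²)/2 = (6*(-8)²)/2 = (6*64)/2 = (½)*384 = 192)
1/Q(Y(U(-5, -1))) = 1/192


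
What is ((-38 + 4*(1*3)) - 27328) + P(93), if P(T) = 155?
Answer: -27199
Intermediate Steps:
((-38 + 4*(1*3)) - 27328) + P(93) = ((-38 + 4*(1*3)) - 27328) + 155 = ((-38 + 4*3) - 27328) + 155 = ((-38 + 12) - 27328) + 155 = (-26 - 27328) + 155 = -27354 + 155 = -27199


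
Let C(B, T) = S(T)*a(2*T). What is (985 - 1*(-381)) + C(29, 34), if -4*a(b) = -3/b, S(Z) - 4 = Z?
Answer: 185833/136 ≈ 1366.4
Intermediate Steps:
S(Z) = 4 + Z
a(b) = 3/(4*b) (a(b) = -(-3)/(4*b) = 3/(4*b))
C(B, T) = 3*(4 + T)/(8*T) (C(B, T) = (4 + T)*(3/(4*((2*T)))) = (4 + T)*(3*(1/(2*T))/4) = (4 + T)*(3/(8*T)) = 3*(4 + T)/(8*T))
(985 - 1*(-381)) + C(29, 34) = (985 - 1*(-381)) + (3/8)*(4 + 34)/34 = (985 + 381) + (3/8)*(1/34)*38 = 1366 + 57/136 = 185833/136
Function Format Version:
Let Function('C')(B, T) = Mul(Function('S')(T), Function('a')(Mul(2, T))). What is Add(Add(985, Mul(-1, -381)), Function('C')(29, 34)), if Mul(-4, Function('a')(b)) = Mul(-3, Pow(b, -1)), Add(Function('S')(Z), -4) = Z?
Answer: Rational(185833, 136) ≈ 1366.4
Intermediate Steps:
Function('S')(Z) = Add(4, Z)
Function('a')(b) = Mul(Rational(3, 4), Pow(b, -1)) (Function('a')(b) = Mul(Rational(-1, 4), Mul(-3, Pow(b, -1))) = Mul(Rational(3, 4), Pow(b, -1)))
Function('C')(B, T) = Mul(Rational(3, 8), Pow(T, -1), Add(4, T)) (Function('C')(B, T) = Mul(Add(4, T), Mul(Rational(3, 4), Pow(Mul(2, T), -1))) = Mul(Add(4, T), Mul(Rational(3, 4), Mul(Rational(1, 2), Pow(T, -1)))) = Mul(Add(4, T), Mul(Rational(3, 8), Pow(T, -1))) = Mul(Rational(3, 8), Pow(T, -1), Add(4, T)))
Add(Add(985, Mul(-1, -381)), Function('C')(29, 34)) = Add(Add(985, Mul(-1, -381)), Mul(Rational(3, 8), Pow(34, -1), Add(4, 34))) = Add(Add(985, 381), Mul(Rational(3, 8), Rational(1, 34), 38)) = Add(1366, Rational(57, 136)) = Rational(185833, 136)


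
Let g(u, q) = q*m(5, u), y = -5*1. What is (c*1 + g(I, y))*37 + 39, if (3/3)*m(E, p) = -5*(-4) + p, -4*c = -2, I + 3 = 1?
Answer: -6545/2 ≈ -3272.5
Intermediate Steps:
I = -2 (I = -3 + 1 = -2)
c = ½ (c = -¼*(-2) = ½ ≈ 0.50000)
y = -5
m(E, p) = 20 + p (m(E, p) = -5*(-4) + p = 20 + p)
g(u, q) = q*(20 + u)
(c*1 + g(I, y))*37 + 39 = ((½)*1 - 5*(20 - 2))*37 + 39 = (½ - 5*18)*37 + 39 = (½ - 90)*37 + 39 = -179/2*37 + 39 = -6623/2 + 39 = -6545/2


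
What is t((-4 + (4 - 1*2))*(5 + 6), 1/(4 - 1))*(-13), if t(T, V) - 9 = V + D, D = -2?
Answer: -286/3 ≈ -95.333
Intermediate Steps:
t(T, V) = 7 + V (t(T, V) = 9 + (V - 2) = 9 + (-2 + V) = 7 + V)
t((-4 + (4 - 1*2))*(5 + 6), 1/(4 - 1))*(-13) = (7 + 1/(4 - 1))*(-13) = (7 + 1/3)*(-13) = (7 + ⅓)*(-13) = (22/3)*(-13) = -286/3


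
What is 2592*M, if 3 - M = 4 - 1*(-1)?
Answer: -5184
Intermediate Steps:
M = -2 (M = 3 - (4 - 1*(-1)) = 3 - (4 + 1) = 3 - 1*5 = 3 - 5 = -2)
2592*M = 2592*(-2) = -5184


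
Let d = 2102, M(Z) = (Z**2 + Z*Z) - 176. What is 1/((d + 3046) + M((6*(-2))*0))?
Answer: 1/4972 ≈ 0.00020113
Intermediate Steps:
M(Z) = -176 + 2*Z**2 (M(Z) = (Z**2 + Z**2) - 176 = 2*Z**2 - 176 = -176 + 2*Z**2)
1/((d + 3046) + M((6*(-2))*0)) = 1/((2102 + 3046) + (-176 + 2*((6*(-2))*0)**2)) = 1/(5148 + (-176 + 2*(-12*0)**2)) = 1/(5148 + (-176 + 2*0**2)) = 1/(5148 + (-176 + 2*0)) = 1/(5148 + (-176 + 0)) = 1/(5148 - 176) = 1/4972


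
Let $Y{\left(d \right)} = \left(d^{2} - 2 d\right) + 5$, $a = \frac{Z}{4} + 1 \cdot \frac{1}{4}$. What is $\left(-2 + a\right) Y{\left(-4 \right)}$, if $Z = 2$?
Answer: $- \frac{145}{4} \approx -36.25$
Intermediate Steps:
$a = \frac{3}{4}$ ($a = \frac{2}{4} + 1 \cdot \frac{1}{4} = 2 \cdot \frac{1}{4} + 1 \cdot \frac{1}{4} = \frac{1}{2} + \frac{1}{4} = \frac{3}{4} \approx 0.75$)
$Y{\left(d \right)} = 5 + d^{2} - 2 d$
$\left(-2 + a\right) Y{\left(-4 \right)} = \left(-2 + \frac{3}{4}\right) \left(5 + \left(-4\right)^{2} - -8\right) = - \frac{5 \left(5 + 16 + 8\right)}{4} = \left(- \frac{5}{4}\right) 29 = - \frac{145}{4}$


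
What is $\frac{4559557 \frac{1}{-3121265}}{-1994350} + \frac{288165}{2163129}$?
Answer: $\frac{597935562717559201}{4488416859311418250} \approx 0.13322$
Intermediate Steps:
$\frac{4559557 \frac{1}{-3121265}}{-1994350} + \frac{288165}{2163129} = 4559557 \left(- \frac{1}{3121265}\right) \left(- \frac{1}{1994350}\right) + 288165 \cdot \frac{1}{2163129} = \left(- \frac{4559557}{3121265}\right) \left(- \frac{1}{1994350}\right) + \frac{96055}{721043} = \frac{4559557}{6224894852750} + \frac{96055}{721043} = \frac{597935562717559201}{4488416859311418250}$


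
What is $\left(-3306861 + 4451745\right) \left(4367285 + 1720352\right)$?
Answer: $6969638199108$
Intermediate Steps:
$\left(-3306861 + 4451745\right) \left(4367285 + 1720352\right) = 1144884 \cdot 6087637 = 6969638199108$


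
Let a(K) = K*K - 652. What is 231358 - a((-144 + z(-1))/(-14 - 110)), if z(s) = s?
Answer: 3567364735/15376 ≈ 2.3201e+5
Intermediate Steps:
a(K) = -652 + K**2 (a(K) = K**2 - 652 = -652 + K**2)
231358 - a((-144 + z(-1))/(-14 - 110)) = 231358 - (-652 + ((-144 - 1)/(-14 - 110))**2) = 231358 - (-652 + (-145/(-124))**2) = 231358 - (-652 + (-145*(-1/124))**2) = 231358 - (-652 + (145/124)**2) = 231358 - (-652 + 21025/15376) = 231358 - 1*(-10004127/15376) = 231358 + 10004127/15376 = 3567364735/15376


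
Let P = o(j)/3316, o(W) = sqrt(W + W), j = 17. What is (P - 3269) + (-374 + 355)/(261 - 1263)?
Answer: -3275519/1002 + sqrt(34)/3316 ≈ -3269.0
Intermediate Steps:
o(W) = sqrt(2)*sqrt(W) (o(W) = sqrt(2*W) = sqrt(2)*sqrt(W))
P = sqrt(34)/3316 (P = (sqrt(2)*sqrt(17))/3316 = sqrt(34)*(1/3316) = sqrt(34)/3316 ≈ 0.0017584)
(P - 3269) + (-374 + 355)/(261 - 1263) = (sqrt(34)/3316 - 3269) + (-374 + 355)/(261 - 1263) = (-3269 + sqrt(34)/3316) - 19/(-1002) = (-3269 + sqrt(34)/3316) - 19*(-1/1002) = (-3269 + sqrt(34)/3316) + 19/1002 = -3275519/1002 + sqrt(34)/3316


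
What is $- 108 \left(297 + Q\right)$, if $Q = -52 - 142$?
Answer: $-11124$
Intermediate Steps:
$Q = -194$
$- 108 \left(297 + Q\right) = - 108 \left(297 - 194\right) = \left(-108\right) 103 = -11124$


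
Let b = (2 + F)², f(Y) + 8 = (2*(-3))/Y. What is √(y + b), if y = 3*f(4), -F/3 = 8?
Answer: √1822/2 ≈ 21.342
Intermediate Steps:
F = -24 (F = -3*8 = -24)
f(Y) = -8 - 6/Y (f(Y) = -8 + (2*(-3))/Y = -8 - 6/Y)
b = 484 (b = (2 - 24)² = (-22)² = 484)
y = -57/2 (y = 3*(-8 - 6/4) = 3*(-8 - 6*¼) = 3*(-8 - 3/2) = 3*(-19/2) = -57/2 ≈ -28.500)
√(y + b) = √(-57/2 + 484) = √(911/2) = √1822/2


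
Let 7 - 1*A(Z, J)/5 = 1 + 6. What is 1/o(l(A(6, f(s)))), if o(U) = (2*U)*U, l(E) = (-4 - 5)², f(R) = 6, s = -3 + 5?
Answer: 1/13122 ≈ 7.6208e-5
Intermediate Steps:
s = 2
A(Z, J) = 0 (A(Z, J) = 35 - 5*(1 + 6) = 35 - 5*7 = 35 - 35 = 0)
l(E) = 81 (l(E) = (-9)² = 81)
o(U) = 2*U²
1/o(l(A(6, f(s)))) = 1/(2*81²) = 1/(2*6561) = 1/13122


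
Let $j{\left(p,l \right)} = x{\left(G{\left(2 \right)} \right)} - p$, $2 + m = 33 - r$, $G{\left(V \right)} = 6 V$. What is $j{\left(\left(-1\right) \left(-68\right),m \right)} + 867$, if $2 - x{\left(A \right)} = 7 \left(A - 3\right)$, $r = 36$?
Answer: $738$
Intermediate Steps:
$x{\left(A \right)} = 23 - 7 A$ ($x{\left(A \right)} = 2 - 7 \left(A - 3\right) = 2 - 7 \left(-3 + A\right) = 2 - \left(-21 + 7 A\right) = 23 - 7 A$)
$m = -5$ ($m = -2 + \left(33 - 36\right) = -2 - 3 = -5$)
$j{\left(p,l \right)} = -61 - p$ ($j{\left(p,l \right)} = \left(23 - 7 \cdot 6 \cdot 2\right) - p = \left(23 - 84\right) - p = -61 - p$)
$j{\left(\left(-1\right) \left(-68\right),m \right)} + 867 = \left(-61 - \left(-1\right) \left(-68\right)\right) + 867 = \left(-61 - 68\right) + 867 = -129 + 867 = 738$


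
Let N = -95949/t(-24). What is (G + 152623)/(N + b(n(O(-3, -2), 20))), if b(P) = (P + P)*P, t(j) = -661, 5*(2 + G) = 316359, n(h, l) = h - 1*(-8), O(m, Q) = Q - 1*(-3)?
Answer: 713525704/1015155 ≈ 702.87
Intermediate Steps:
O(m, Q) = 3 + Q (O(m, Q) = Q + 3 = 3 + Q)
n(h, l) = 8 + h (n(h, l) = h + 8 = 8 + h)
G = 316349/5 (G = -2 + (⅕)*316359 = -2 + 316359/5 = 316349/5 ≈ 63270.)
b(P) = 2*P² (b(P) = (2*P)*P = 2*P²)
N = 95949/661 (N = -95949/(-661) = -95949*(-1/661) = 95949/661 ≈ 145.16)
(G + 152623)/(N + b(n(O(-3, -2), 20))) = (316349/5 + 152623)/(95949/661 + 2*(8 + (3 - 2))²) = 1079464/(5*(95949/661 + 2*(8 + 1)²)) = 1079464/(5*(95949/661 + 2*9²)) = 1079464/(5*(95949/661 + 2*81)) = 1079464/(5*(95949/661 + 162)) = 1079464/(5*(203031/661)) = (1079464/5)*(661/203031) = 713525704/1015155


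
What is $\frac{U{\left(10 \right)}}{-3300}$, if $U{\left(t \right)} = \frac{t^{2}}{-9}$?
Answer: $\frac{1}{297} \approx 0.003367$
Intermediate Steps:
$U{\left(t \right)} = - \frac{t^{2}}{9}$
$\frac{U{\left(10 \right)}}{-3300} = \frac{\left(- \frac{1}{9}\right) 10^{2}}{-3300} = \left(- \frac{1}{9}\right) 100 \left(- \frac{1}{3300}\right) = \left(- \frac{100}{9}\right) \left(- \frac{1}{3300}\right) = \frac{1}{297}$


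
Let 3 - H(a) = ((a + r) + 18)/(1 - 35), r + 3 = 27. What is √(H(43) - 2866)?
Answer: I*√11442/2 ≈ 53.484*I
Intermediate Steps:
r = 24 (r = -3 + 27 = 24)
H(a) = 72/17 + a/34 (H(a) = 3 - ((a + 24) + 18)/(1 - 35) = 3 - ((24 + a) + 18)/(-34) = 3 - (42 + a)*(-1)/34 = 3 - (-21/17 - a/34) = 3 + (21/17 + a/34) = 72/17 + a/34)
√(H(43) - 2866) = √((72/17 + (1/34)*43) - 2866) = √((72/17 + 43/34) - 2866) = √(11/2 - 2866) = √(-5721/2) = I*√11442/2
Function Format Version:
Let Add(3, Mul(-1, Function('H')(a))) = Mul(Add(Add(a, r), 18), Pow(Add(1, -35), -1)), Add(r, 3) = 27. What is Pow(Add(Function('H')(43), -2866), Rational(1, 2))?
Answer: Mul(Rational(1, 2), I, Pow(11442, Rational(1, 2))) ≈ Mul(53.484, I)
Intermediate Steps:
r = 24 (r = Add(-3, 27) = 24)
Function('H')(a) = Add(Rational(72, 17), Mul(Rational(1, 34), a)) (Function('H')(a) = Add(3, Mul(-1, Mul(Add(Add(a, 24), 18), Pow(Add(1, -35), -1)))) = Add(3, Mul(-1, Mul(Add(Add(24, a), 18), Pow(-34, -1)))) = Add(3, Mul(-1, Mul(Add(42, a), Rational(-1, 34)))) = Add(3, Mul(-1, Add(Rational(-21, 17), Mul(Rational(-1, 34), a)))) = Add(3, Add(Rational(21, 17), Mul(Rational(1, 34), a))) = Add(Rational(72, 17), Mul(Rational(1, 34), a)))
Pow(Add(Function('H')(43), -2866), Rational(1, 2)) = Pow(Add(Add(Rational(72, 17), Mul(Rational(1, 34), 43)), -2866), Rational(1, 2)) = Pow(Add(Add(Rational(72, 17), Rational(43, 34)), -2866), Rational(1, 2)) = Pow(Add(Rational(11, 2), -2866), Rational(1, 2)) = Pow(Rational(-5721, 2), Rational(1, 2)) = Mul(Rational(1, 2), I, Pow(11442, Rational(1, 2)))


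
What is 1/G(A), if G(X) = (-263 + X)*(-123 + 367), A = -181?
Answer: -1/108336 ≈ -9.2305e-6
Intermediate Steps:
G(X) = -64172 + 244*X (G(X) = (-263 + X)*244 = -64172 + 244*X)
1/G(A) = 1/(-64172 + 244*(-181)) = 1/(-64172 - 44164) = 1/(-108336) = -1/108336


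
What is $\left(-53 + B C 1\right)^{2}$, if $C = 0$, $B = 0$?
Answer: $2809$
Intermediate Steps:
$\left(-53 + B C 1\right)^{2} = \left(-53 + 0 \cdot 0 \cdot 1\right)^{2} = \left(-53 + 0 \cdot 1\right)^{2} = \left(-53 + 0\right)^{2} = \left(-53\right)^{2} = 2809$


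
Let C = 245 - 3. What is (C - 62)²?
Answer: 32400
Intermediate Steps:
C = 242
(C - 62)² = (242 - 62)² = 180² = 32400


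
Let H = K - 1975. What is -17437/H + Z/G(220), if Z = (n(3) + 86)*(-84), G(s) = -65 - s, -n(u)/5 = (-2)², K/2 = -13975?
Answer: 85651/4275 ≈ 20.035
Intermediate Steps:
K = -27950 (K = 2*(-13975) = -27950)
n(u) = -20 (n(u) = -5*(-2)² = -5*4 = -20)
Z = -5544 (Z = (-20 + 86)*(-84) = 66*(-84) = -5544)
H = -29925 (H = -27950 - 1975 = -29925)
-17437/H + Z/G(220) = -17437/(-29925) - 5544/(-65 - 1*220) = -17437*(-1/29925) - 5544/(-65 - 220) = 2491/4275 - 5544/(-285) = 2491/4275 - 5544*(-1/285) = 2491/4275 + 1848/95 = 85651/4275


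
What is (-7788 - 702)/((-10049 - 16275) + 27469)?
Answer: -1698/229 ≈ -7.4148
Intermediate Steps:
(-7788 - 702)/((-10049 - 16275) + 27469) = -8490/(-26324 + 27469) = -8490/1145 = -8490*1/1145 = -1698/229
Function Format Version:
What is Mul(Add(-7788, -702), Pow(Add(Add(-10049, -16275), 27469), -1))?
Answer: Rational(-1698, 229) ≈ -7.4148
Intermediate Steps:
Mul(Add(-7788, -702), Pow(Add(Add(-10049, -16275), 27469), -1)) = Mul(-8490, Pow(Add(-26324, 27469), -1)) = Mul(-8490, Pow(1145, -1)) = Mul(-8490, Rational(1, 1145)) = Rational(-1698, 229)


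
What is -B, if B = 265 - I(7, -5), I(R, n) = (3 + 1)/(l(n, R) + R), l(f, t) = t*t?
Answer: -3709/14 ≈ -264.93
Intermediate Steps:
l(f, t) = t²
I(R, n) = 4/(R + R²) (I(R, n) = (3 + 1)/(R² + R) = 4/(R + R²))
B = 3709/14 (B = 265 - 4/(7*(1 + 7)) = 265 - 4/(7*8) = 265 - 1*1/14 = 265 - 1/14 = 3709/14 ≈ 264.93)
-B = -1*3709/14 = -3709/14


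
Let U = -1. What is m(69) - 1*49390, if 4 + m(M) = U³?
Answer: -49395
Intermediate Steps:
m(M) = -5 (m(M) = -4 + (-1)³ = -4 - 1 = -5)
m(69) - 1*49390 = -5 - 1*49390 = -5 - 49390 = -49395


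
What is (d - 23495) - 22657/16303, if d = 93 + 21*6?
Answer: -379491285/16303 ≈ -23277.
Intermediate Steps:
d = 219 (d = 93 + 126 = 219)
(d - 23495) - 22657/16303 = (219 - 23495) - 22657/16303 = -23276 - 22657*1/16303 = -23276 - 22657/16303 = -379491285/16303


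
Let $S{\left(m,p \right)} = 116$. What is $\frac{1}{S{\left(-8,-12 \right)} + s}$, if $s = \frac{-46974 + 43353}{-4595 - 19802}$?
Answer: $\frac{24397}{2833673} \approx 0.0086097$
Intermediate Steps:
$s = \frac{3621}{24397}$ ($s = - \frac{3621}{-24397} = \left(-3621\right) \left(- \frac{1}{24397}\right) = \frac{3621}{24397} \approx 0.14842$)
$\frac{1}{S{\left(-8,-12 \right)} + s} = \frac{1}{116 + \frac{3621}{24397}} = \frac{1}{\frac{2833673}{24397}} = \frac{24397}{2833673}$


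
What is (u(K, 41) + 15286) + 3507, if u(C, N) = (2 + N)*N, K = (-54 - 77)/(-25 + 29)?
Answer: 20556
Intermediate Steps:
K = -131/4 ≈ -32.750
u(C, N) = N*(2 + N)
(u(K, 41) + 15286) + 3507 = (41*(2 + 41) + 15286) + 3507 = (41*43 + 15286) + 3507 = (1763 + 15286) + 3507 = 17049 + 3507 = 20556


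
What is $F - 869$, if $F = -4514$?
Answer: $-5383$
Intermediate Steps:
$F - 869 = -4514 - 869 = -5383$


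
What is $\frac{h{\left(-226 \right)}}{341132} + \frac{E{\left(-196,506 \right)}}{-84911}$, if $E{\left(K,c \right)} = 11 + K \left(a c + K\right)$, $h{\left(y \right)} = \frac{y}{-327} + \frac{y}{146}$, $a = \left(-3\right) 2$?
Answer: $- \frac{47326205616451}{6343523176188} \approx -7.4606$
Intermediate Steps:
$a = -6$
$h{\left(y \right)} = \frac{181 y}{47742}$ ($h{\left(y \right)} = y \left(- \frac{1}{327}\right) + y \frac{1}{146} = - \frac{y}{327} + \frac{y}{146} = \frac{181 y}{47742}$)
$E{\left(K,c \right)} = 11 + K \left(K - 6 c\right)$ ($E{\left(K,c \right)} = 11 + K \left(- 6 c + K\right) = 11 + K \left(K - 6 c\right)$)
$\frac{h{\left(-226 \right)}}{341132} + \frac{E{\left(-196,506 \right)}}{-84911} = \frac{\frac{181}{47742} \left(-226\right)}{341132} + \frac{11 + \left(-196\right)^{2} - \left(-1176\right) 506}{-84911} = \left(- \frac{20453}{23871}\right) \frac{1}{341132} + \left(11 + 38416 + 595056\right) \left(- \frac{1}{84911}\right) = - \frac{20453}{8143161972} + 633483 \left(- \frac{1}{84911}\right) = - \frac{20453}{8143161972} - \frac{633483}{84911} = - \frac{47326205616451}{6343523176188}$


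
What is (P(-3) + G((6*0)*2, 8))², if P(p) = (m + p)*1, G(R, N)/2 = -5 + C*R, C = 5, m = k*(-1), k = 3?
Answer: 256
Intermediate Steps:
m = -3 (m = 3*(-1) = -3)
G(R, N) = -10 + 10*R (G(R, N) = 2*(-5 + 5*R) = -10 + 10*R)
P(p) = -3 + p (P(p) = (-3 + p)*1 = -3 + p)
(P(-3) + G((6*0)*2, 8))² = ((-3 - 3) + (-10 + 10*((6*0)*2)))² = (-6 + (-10 + 10*(0*2)))² = (-6 + (-10 + 10*0))² = (-6 + (-10 + 0))² = (-6 - 10)² = (-16)² = 256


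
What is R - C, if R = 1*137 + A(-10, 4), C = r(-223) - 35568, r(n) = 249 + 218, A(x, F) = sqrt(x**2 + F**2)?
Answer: 35238 + 2*sqrt(29) ≈ 35249.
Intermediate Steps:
A(x, F) = sqrt(F**2 + x**2)
r(n) = 467
C = -35101 (C = 467 - 35568 = -35101)
R = 137 + 2*sqrt(29) (R = 1*137 + sqrt(4**2 + (-10)**2) = 137 + sqrt(16 + 100) = 137 + sqrt(116) = 137 + 2*sqrt(29) ≈ 147.77)
R - C = (137 + 2*sqrt(29)) - 1*(-35101) = (137 + 2*sqrt(29)) + 35101 = 35238 + 2*sqrt(29)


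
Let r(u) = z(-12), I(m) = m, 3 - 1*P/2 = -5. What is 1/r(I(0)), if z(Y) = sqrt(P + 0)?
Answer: 1/4 ≈ 0.25000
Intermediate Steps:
P = 16 (P = 6 - 2*(-5) = 6 + 10 = 16)
z(Y) = 4 (z(Y) = sqrt(16 + 0) = sqrt(16) = 4)
r(u) = 4
1/r(I(0)) = 1/4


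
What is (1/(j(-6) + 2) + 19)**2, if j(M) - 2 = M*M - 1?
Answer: 550564/1521 ≈ 361.98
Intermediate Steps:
j(M) = 1 + M**2 (j(M) = 2 + (M*M - 1) = 2 + (M**2 - 1) = 2 + (-1 + M**2) = 1 + M**2)
(1/(j(-6) + 2) + 19)**2 = (1/((1 + (-6)**2) + 2) + 19)**2 = (1/((1 + 36) + 2) + 19)**2 = (1/(37 + 2) + 19)**2 = (1/39 + 19)**2 = (742/39)**2 = 550564/1521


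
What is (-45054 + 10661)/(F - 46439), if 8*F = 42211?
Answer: 275144/329301 ≈ 0.83554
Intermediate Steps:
F = 42211/8 (F = (1/8)*42211 = 42211/8 ≈ 5276.4)
(-45054 + 10661)/(F - 46439) = (-45054 + 10661)/(42211/8 - 46439) = -34393/(-329301/8) = -34393*(-8/329301) = 275144/329301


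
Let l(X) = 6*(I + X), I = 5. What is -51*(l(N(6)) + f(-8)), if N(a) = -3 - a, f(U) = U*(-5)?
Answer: -816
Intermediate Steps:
f(U) = -5*U
l(X) = 30 + 6*X (l(X) = 6*(5 + X) = 30 + 6*X)
-51*(l(N(6)) + f(-8)) = -51*((30 + 6*(-3 - 1*6)) - 5*(-8)) = -51*((30 + 6*(-3 - 6)) + 40) = -51*((30 + 6*(-9)) + 40) = -51*((30 - 54) + 40) = -51*(-24 + 40) = -51*16 = -816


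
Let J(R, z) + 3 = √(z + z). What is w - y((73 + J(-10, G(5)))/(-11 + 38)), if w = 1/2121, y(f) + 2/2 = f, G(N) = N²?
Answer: -30392/19089 - 5*√2/27 ≈ -1.8540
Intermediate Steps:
J(R, z) = -3 + √2*√z (J(R, z) = -3 + √(z + z) = -3 + √(2*z) = -3 + √2*√z)
y(f) = -1 + f
w = 1/2121 ≈ 0.00047148
w - y((73 + J(-10, G(5)))/(-11 + 38)) = 1/2121 - (-1 + (73 + (-3 + √2*√(5²)))/(-11 + 38)) = 1/2121 - (-1 + (73 + (-3 + √2*√25))/27) = 1/2121 - (-1 + (73 + (-3 + √2*5))*(1/27)) = 1/2121 - (-1 + (73 + (-3 + 5*√2))*(1/27)) = 1/2121 - (-1 + (70 + 5*√2)*(1/27)) = 1/2121 - (-1 + (70/27 + 5*√2/27)) = 1/2121 - (43/27 + 5*√2/27) = 1/2121 + (-43/27 - 5*√2/27) = -30392/19089 - 5*√2/27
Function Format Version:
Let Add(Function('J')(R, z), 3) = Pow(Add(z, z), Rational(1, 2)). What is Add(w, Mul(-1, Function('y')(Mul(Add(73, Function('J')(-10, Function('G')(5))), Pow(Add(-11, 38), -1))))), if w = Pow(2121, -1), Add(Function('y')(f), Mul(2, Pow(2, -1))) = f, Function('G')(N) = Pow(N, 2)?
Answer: Add(Rational(-30392, 19089), Mul(Rational(-5, 27), Pow(2, Rational(1, 2)))) ≈ -1.8540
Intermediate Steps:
Function('J')(R, z) = Add(-3, Mul(Pow(2, Rational(1, 2)), Pow(z, Rational(1, 2)))) (Function('J')(R, z) = Add(-3, Pow(Add(z, z), Rational(1, 2))) = Add(-3, Pow(Mul(2, z), Rational(1, 2))) = Add(-3, Mul(Pow(2, Rational(1, 2)), Pow(z, Rational(1, 2)))))
Function('y')(f) = Add(-1, f)
w = Rational(1, 2121) ≈ 0.00047148
Add(w, Mul(-1, Function('y')(Mul(Add(73, Function('J')(-10, Function('G')(5))), Pow(Add(-11, 38), -1))))) = Add(Rational(1, 2121), Mul(-1, Add(-1, Mul(Add(73, Add(-3, Mul(Pow(2, Rational(1, 2)), Pow(Pow(5, 2), Rational(1, 2))))), Pow(Add(-11, 38), -1))))) = Add(Rational(1, 2121), Mul(-1, Add(-1, Mul(Add(73, Add(-3, Mul(Pow(2, Rational(1, 2)), Pow(25, Rational(1, 2))))), Pow(27, -1))))) = Add(Rational(1, 2121), Mul(-1, Add(-1, Mul(Add(73, Add(-3, Mul(Pow(2, Rational(1, 2)), 5))), Rational(1, 27))))) = Add(Rational(1, 2121), Mul(-1, Add(-1, Mul(Add(73, Add(-3, Mul(5, Pow(2, Rational(1, 2))))), Rational(1, 27))))) = Add(Rational(1, 2121), Mul(-1, Add(-1, Mul(Add(70, Mul(5, Pow(2, Rational(1, 2)))), Rational(1, 27))))) = Add(Rational(1, 2121), Mul(-1, Add(-1, Add(Rational(70, 27), Mul(Rational(5, 27), Pow(2, Rational(1, 2))))))) = Add(Rational(1, 2121), Mul(-1, Add(Rational(43, 27), Mul(Rational(5, 27), Pow(2, Rational(1, 2)))))) = Add(Rational(1, 2121), Add(Rational(-43, 27), Mul(Rational(-5, 27), Pow(2, Rational(1, 2))))) = Add(Rational(-30392, 19089), Mul(Rational(-5, 27), Pow(2, Rational(1, 2))))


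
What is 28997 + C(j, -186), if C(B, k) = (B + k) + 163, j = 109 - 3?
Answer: 29080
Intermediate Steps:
j = 106
C(B, k) = 163 + B + k
28997 + C(j, -186) = 28997 + (163 + 106 - 186) = 28997 + 83 = 29080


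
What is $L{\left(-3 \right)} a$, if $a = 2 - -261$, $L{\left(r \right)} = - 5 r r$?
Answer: $-11835$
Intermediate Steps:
$L{\left(r \right)} = - 5 r^{2}$
$a = 263$ ($a = 2 + 261 = 263$)
$L{\left(-3 \right)} a = - 5 \left(-3\right)^{2} \cdot 263 = \left(-5\right) 9 \cdot 263 = \left(-45\right) 263 = -11835$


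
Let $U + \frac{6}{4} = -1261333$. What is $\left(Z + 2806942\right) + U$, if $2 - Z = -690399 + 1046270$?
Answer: $\frac{2379477}{2} \approx 1.1897 \cdot 10^{6}$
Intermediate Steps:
$U = - \frac{2522669}{2}$ ($U = - \frac{3}{2} - 1261333 = - \frac{2522669}{2} \approx -1.2613 \cdot 10^{6}$)
$Z = -355869$ ($Z = 2 - \left(-690399 + 1046270\right) = 2 - 355871 = -355869$)
$\left(Z + 2806942\right) + U = \left(-355869 + 2806942\right) - \frac{2522669}{2} = 2451073 - \frac{2522669}{2} = \frac{2379477}{2}$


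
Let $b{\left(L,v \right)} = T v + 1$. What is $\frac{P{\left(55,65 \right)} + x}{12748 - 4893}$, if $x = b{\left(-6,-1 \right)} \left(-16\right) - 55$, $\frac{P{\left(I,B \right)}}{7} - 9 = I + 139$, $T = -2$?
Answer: $\frac{1318}{7855} \approx 0.16779$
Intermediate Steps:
$b{\left(L,v \right)} = 1 - 2 v$ ($b{\left(L,v \right)} = - 2 v + 1 = 1 - 2 v$)
$P{\left(I,B \right)} = 1036 + 7 I$ ($P{\left(I,B \right)} = 63 + 7 \left(I + 139\right) = 63 + 7 \left(139 + I\right) = 63 + \left(973 + 7 I\right) = 1036 + 7 I$)
$x = -103$ ($x = \left(1 - -2\right) \left(-16\right) - 55 = \left(1 + 2\right) \left(-16\right) - 55 = 3 \left(-16\right) - 55 = -48 - 55 = -103$)
$\frac{P{\left(55,65 \right)} + x}{12748 - 4893} = \frac{\left(1036 + 7 \cdot 55\right) - 103}{12748 - 4893} = \frac{\left(1036 + 385\right) - 103}{7855} = \left(1421 - 103\right) \frac{1}{7855} = 1318 \cdot \frac{1}{7855} = \frac{1318}{7855}$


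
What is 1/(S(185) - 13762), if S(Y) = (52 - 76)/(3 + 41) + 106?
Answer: -11/150222 ≈ -7.3225e-5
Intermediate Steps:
S(Y) = 1160/11 (S(Y) = -24/44 + 106 = -24*1/44 + 106 = -6/11 + 106 = 1160/11)
1/(S(185) - 13762) = 1/(1160/11 - 13762) = 1/(-150222/11) = -11/150222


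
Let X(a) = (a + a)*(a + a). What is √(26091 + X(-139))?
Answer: 5*√4135 ≈ 321.52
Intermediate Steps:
X(a) = 4*a² (X(a) = (2*a)*(2*a) = 4*a²)
√(26091 + X(-139)) = √(26091 + 4*(-139)²) = √(26091 + 4*19321) = √(26091 + 77284) = √103375 = 5*√4135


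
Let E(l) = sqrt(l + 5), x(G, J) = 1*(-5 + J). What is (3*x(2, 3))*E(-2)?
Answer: -6*sqrt(3) ≈ -10.392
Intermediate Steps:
x(G, J) = -5 + J
E(l) = sqrt(5 + l)
(3*x(2, 3))*E(-2) = (3*(-5 + 3))*sqrt(5 - 2) = (3*(-2))*sqrt(3) = -6*sqrt(3)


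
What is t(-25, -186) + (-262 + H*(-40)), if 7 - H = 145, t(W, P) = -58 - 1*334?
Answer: 4866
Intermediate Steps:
t(W, P) = -392 (t(W, P) = -58 - 334 = -392)
H = -138 (H = 7 - 1*145 = 7 - 145 = -138)
t(-25, -186) + (-262 + H*(-40)) = -392 + (-262 - 138*(-40)) = -392 + (-262 + 5520) = -392 + 5258 = 4866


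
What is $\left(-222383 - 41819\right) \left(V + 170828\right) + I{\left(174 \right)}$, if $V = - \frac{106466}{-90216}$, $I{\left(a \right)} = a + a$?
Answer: $- \frac{1017938944903565}{22554} \approx -4.5133 \cdot 10^{10}$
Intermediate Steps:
$I{\left(a \right)} = 2 a$
$V = \frac{53233}{45108}$ ($V = \left(-106466\right) \left(- \frac{1}{90216}\right) = \frac{53233}{45108} \approx 1.1801$)
$\left(-222383 - 41819\right) \left(V + 170828\right) + I{\left(174 \right)} = \left(-222383 - 41819\right) \left(\frac{53233}{45108} + 170828\right) + 2 \cdot 174 = \left(-264202\right) \frac{7705762657}{45108} + 348 = - \frac{1017938952752357}{22554} + 348 = - \frac{1017938944903565}{22554}$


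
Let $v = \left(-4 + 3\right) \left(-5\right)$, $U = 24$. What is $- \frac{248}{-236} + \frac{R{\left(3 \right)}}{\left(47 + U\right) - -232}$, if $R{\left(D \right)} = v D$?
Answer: $\frac{6557}{5959} \approx 1.1004$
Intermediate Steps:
$v = 5$ ($v = \left(-1\right) \left(-5\right) = 5$)
$R{\left(D \right)} = 5 D$
$- \frac{248}{-236} + \frac{R{\left(3 \right)}}{\left(47 + U\right) - -232} = - \frac{248}{-236} + \frac{5 \cdot 3}{\left(47 + 24\right) - -232} = \left(-248\right) \left(- \frac{1}{236}\right) + \frac{15}{71 + 232} = \frac{62}{59} + \frac{15}{303} = \frac{62}{59} + 15 \cdot \frac{1}{303} = \frac{62}{59} + \frac{5}{101} = \frac{6557}{5959}$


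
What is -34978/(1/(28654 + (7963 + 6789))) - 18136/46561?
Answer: -70691474239284/46561 ≈ -1.5183e+9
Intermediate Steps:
-34978/(1/(28654 + (7963 + 6789))) - 18136/46561 = -34978/(1/(28654 + 14752)) - 18136*1/46561 = -34978/(1/43406) - 18136/46561 = -34978/1/43406 - 18136/46561 = -34978*43406 - 18136/46561 = -1518255068 - 18136/46561 = -70691474239284/46561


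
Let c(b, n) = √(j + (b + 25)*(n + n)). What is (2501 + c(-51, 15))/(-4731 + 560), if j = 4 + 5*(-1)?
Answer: -2501/4171 - I*√781/4171 ≈ -0.59962 - 0.0067002*I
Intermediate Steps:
j = -1 (j = 4 - 5 = -1)
c(b, n) = √(-1 + 2*n*(25 + b)) (c(b, n) = √(-1 + (b + 25)*(n + n)) = √(-1 + (25 + b)*(2*n)) = √(-1 + 2*n*(25 + b)))
(2501 + c(-51, 15))/(-4731 + 560) = (2501 + √(-1 + 50*15 + 2*(-51)*15))/(-4731 + 560) = (2501 + √(-1 + 750 - 1530))/(-4171) = (2501 + √(-781))*(-1/4171) = (2501 + I*√781)*(-1/4171) = -2501/4171 - I*√781/4171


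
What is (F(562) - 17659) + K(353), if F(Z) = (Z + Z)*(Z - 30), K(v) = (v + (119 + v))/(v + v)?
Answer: 409698979/706 ≈ 5.8031e+5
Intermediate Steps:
K(v) = (119 + 2*v)/(2*v) (K(v) = (119 + 2*v)/((2*v)) = (119 + 2*v)*(1/(2*v)) = (119 + 2*v)/(2*v))
F(Z) = 2*Z*(-30 + Z) (F(Z) = (2*Z)*(-30 + Z) = 2*Z*(-30 + Z))
(F(562) - 17659) + K(353) = (2*562*(-30 + 562) - 17659) + (119/2 + 353)/353 = (2*562*532 - 17659) + (1/353)*(825/2) = (597968 - 17659) + 825/706 = 580309 + 825/706 = 409698979/706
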